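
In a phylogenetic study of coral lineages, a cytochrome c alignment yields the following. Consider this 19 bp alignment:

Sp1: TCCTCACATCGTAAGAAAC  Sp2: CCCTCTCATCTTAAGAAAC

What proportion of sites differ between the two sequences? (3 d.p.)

0.158

The sequences differ at 3 of 19 positions (sites 1, 6, 11).
p = 3/19 = 0.157894… ≈ 0.158 (to 3 d.p.).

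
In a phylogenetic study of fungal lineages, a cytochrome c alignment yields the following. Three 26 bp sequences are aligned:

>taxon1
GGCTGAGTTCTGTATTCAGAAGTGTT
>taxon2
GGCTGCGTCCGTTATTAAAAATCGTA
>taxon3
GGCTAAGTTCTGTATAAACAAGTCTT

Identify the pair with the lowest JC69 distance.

taxon1 and taxon3

taxon1–taxon2: 9/26 differ, p = 0.346, d = 0.464.
taxon1–taxon3: 5/26 differ, p = 0.192, d = 0.222.
taxon2–taxon3: 11/26 differ, p = 0.423, d = 0.623.
The smallest distance is between taxon1 and taxon3.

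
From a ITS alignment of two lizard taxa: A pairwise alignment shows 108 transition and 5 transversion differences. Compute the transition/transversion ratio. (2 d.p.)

21.60

R = 108/5 = 21.60.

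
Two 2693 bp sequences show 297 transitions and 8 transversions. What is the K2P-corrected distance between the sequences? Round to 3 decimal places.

0.128

P = 297/2693 ≈ 0.110286 and Q = 8/2693 ≈ 0.002971.
Under the Kimura two-parameter model, d = −½ ln(1 − 2P − Q) − ¼ ln(1 − 2Q).
1 − 2P − Q = 0.776457, giving −½ ln(0.776457) = 0.126507.
1 − 2Q = 0.994058, giving −¼ ln(0.994058) = 0.001490.
d = 0.126507 + 0.001490 = 0.127997.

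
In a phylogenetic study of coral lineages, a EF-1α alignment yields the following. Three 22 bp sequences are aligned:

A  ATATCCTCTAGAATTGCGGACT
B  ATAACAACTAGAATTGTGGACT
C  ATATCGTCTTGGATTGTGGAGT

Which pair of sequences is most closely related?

A and B

A–B: 4/22 differ, p = 0.182, d = 0.208.
A–C: 5/22 differ, p = 0.227, d = 0.271.
B–C: 6/22 differ, p = 0.273, d = 0.339.
The smallest distance is between A and B.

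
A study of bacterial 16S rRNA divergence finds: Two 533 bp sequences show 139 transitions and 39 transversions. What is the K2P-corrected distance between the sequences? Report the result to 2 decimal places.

0.49

P = 139/533 ≈ 0.260788 and Q = 39/533 ≈ 0.073171.
Under the Kimura two-parameter model, d = −½ ln(1 − 2P − Q) − ¼ ln(1 − 2Q).
1 − 2P − Q = 0.405253, giving −½ ln(0.405253) = 0.451622.
1 − 2Q = 0.853658, giving −¼ ln(0.853658) = 0.039556.
d = 0.451622 + 0.039556 = 0.491178.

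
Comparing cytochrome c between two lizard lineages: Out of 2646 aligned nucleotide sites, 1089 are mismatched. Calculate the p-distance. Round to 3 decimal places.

0.412

p = 1089/2646 = 0.411564… ≈ 0.412 (to 3 d.p.).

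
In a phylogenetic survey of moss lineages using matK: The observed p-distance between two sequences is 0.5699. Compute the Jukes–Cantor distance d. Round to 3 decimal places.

d = −(3/4) ln(1 − 4p/3) = −0.75 ln(1 − 0.759867) = −0.75 ln(0.240133)
  = −0.75 × (-1.426562) = 1.069922 substitutions/site.

1.070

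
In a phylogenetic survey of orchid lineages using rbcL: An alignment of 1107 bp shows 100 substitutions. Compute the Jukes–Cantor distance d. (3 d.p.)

0.096

p = 100/1107 ≈ 0.090334.
d = −(3/4) ln(1 − 4p/3) = −0.75 ln(1 − 0.120445) = −0.75 ln(0.879555)
  = −0.75 × (-0.128339) = 0.096254 substitutions/site.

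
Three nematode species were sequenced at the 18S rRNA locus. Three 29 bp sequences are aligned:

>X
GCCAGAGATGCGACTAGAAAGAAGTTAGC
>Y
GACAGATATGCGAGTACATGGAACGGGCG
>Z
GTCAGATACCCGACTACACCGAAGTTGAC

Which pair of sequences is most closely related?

X and Z

X–Y: 12/29 differ, p = 0.414, d = 0.602.
X–Z: 9/29 differ, p = 0.310, d = 0.401.
Y–Z: 11/29 differ, p = 0.379, d = 0.529.
The smallest distance is between X and Z.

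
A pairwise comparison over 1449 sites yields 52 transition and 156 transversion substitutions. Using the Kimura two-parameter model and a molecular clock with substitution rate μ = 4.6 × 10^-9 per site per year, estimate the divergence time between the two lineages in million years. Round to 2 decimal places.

P = 52/1449 ≈ 0.035887 and Q = 156/1449 ≈ 0.10766.
Under the Kimura two-parameter model, d = −½ ln(1 − 2P − Q) − ¼ ln(1 − 2Q).
1 − 2P − Q = 0.820566, giving −½ ln(0.820566) = 0.098880.
1 − 2Q = 0.78468, giving −¼ ln(0.78468) = 0.060620.
d = 0.098880 + 0.060620 = 0.159500.
Under a molecular clock d = 2μt, so t = d/(2μ) = 0.159500 / (2 × 4.6 × 10^-9) = 17.34 million years.

17.34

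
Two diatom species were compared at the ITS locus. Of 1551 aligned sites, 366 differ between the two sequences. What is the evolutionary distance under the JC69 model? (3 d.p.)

0.283

p = 366/1551 ≈ 0.235977.
d = −(3/4) ln(1 − 4p/3) = −0.75 ln(1 − 0.314636) = −0.75 ln(0.685364)
  = −0.75 × (-0.377805) = 0.283354 substitutions/site.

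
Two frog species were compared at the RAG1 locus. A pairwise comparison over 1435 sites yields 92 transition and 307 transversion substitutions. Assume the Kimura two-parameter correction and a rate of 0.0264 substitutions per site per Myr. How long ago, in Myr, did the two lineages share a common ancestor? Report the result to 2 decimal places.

P = 92/1435 ≈ 0.064111 and Q = 307/1435 ≈ 0.213937.
Under the Kimura two-parameter model, d = −½ ln(1 − 2P − Q) − ¼ ln(1 − 2Q).
1 − 2P − Q = 0.657841, giving −½ ln(0.657841) = 0.209396.
1 − 2Q = 0.572126, giving −¼ ln(0.572126) = 0.139599.
d = 0.209396 + 0.139599 = 0.348995.
Under a molecular clock d = 2μt, so t = d/(2μ) = 0.348995 / (2 × 0.0264) = 6.61 Myr.

6.61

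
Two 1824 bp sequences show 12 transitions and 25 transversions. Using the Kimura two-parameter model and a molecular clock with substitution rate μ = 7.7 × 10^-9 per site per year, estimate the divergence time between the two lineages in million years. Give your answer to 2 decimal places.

1.34

P = 12/1824 ≈ 0.006579 and Q = 25/1824 ≈ 0.013706.
Under the Kimura two-parameter model, d = −½ ln(1 − 2P − Q) − ¼ ln(1 − 2Q).
1 − 2P − Q = 0.973136, giving −½ ln(0.973136) = 0.013616.
1 − 2Q = 0.972588, giving −¼ ln(0.972588) = 0.006949.
d = 0.013616 + 0.006949 = 0.020565.
Under a molecular clock d = 2μt, so t = d/(2μ) = 0.020565 / (2 × 7.7 × 10^-9) = 1.34 million years.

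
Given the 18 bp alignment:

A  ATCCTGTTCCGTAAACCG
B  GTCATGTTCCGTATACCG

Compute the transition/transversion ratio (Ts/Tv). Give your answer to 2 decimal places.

Transitions are A↔G and C↔T; transversions are all other mismatches.
Transitions: 1. Transversions: 2.
R = 1/2 = 0.50.

0.50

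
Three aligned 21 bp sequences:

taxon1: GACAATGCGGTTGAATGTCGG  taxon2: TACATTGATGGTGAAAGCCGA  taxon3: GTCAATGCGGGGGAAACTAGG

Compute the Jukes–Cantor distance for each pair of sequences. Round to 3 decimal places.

d(taxon1,taxon2) = 0.532, d(taxon1,taxon3) = 0.360, d(taxon2,taxon3) = 0.756

taxon1–taxon2: 8/21 sites differ → p ≈ 0.380952, d = −0.75 ln(1 − 0.507936) = 0.531860 ≈ 0.532.
taxon1–taxon3: 6/21 sites differ → p ≈ 0.285714, d = −0.75 ln(1 − 0.380952) = 0.359679 ≈ 0.360.
taxon2–taxon3: 10/21 sites differ → p ≈ 0.47619, d = −0.75 ln(1 − 0.63492) = 0.755729 ≈ 0.756.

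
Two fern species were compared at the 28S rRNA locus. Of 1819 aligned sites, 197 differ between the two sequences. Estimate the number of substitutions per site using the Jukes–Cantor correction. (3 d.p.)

p = 197/1819 ≈ 0.108301.
d = −(3/4) ln(1 − 4p/3) = −0.75 ln(1 − 0.144401) = −0.75 ln(0.855599)
  = −0.75 × (-0.155953) = 0.116965 substitutions/site.

0.117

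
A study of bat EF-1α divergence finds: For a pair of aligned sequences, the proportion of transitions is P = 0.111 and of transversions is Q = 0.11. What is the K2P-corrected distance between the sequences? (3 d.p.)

0.264

Under the Kimura two-parameter model, d = −½ ln(1 − 2P − Q) − ¼ ln(1 − 2Q).
1 − 2P − Q = 0.668, giving −½ ln(0.668) = 0.201734.
1 − 2Q = 0.78, giving −¼ ln(0.78) = 0.062115.
d = 0.201734 + 0.062115 = 0.263849.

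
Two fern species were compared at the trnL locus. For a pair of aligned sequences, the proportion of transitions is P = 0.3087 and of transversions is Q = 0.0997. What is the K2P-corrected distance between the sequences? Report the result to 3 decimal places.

0.687

Under the Kimura two-parameter model, d = −½ ln(1 − 2P − Q) − ¼ ln(1 − 2Q).
1 − 2P − Q = 0.2829, giving −½ ln(0.2829) = 0.631331.
1 − 2Q = 0.8006, giving −¼ ln(0.8006) = 0.055598.
d = 0.631331 + 0.055598 = 0.686929.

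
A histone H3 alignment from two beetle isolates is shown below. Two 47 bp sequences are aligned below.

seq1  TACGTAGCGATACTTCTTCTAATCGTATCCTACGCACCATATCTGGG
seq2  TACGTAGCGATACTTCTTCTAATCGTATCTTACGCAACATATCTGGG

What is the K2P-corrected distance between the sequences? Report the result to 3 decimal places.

0.044

Of 47 sites, 1 differences are transitions and 1 are transversions, so P = 1/47 ≈ 0.021277 and Q = 1/47 ≈ 0.021277.
Under the Kimura two-parameter model, d = −½ ln(1 − 2P − Q) − ¼ ln(1 − 2Q).
1 − 2P − Q = 0.936169, giving −½ ln(0.936169) = 0.032980.
1 − 2Q = 0.957446, giving −¼ ln(0.957446) = 0.010871.
d = 0.032980 + 0.010871 = 0.043851.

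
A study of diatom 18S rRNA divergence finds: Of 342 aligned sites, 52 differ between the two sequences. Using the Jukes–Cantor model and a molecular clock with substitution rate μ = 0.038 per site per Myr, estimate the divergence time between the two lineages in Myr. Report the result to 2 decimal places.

2.24

p = 52/342 ≈ 0.152047.
d = −(3/4) ln(1 − 4p/3) = −0.75 ln(1 − 0.202729) = −0.75 ln(0.797271)
  = −0.75 × (-0.226561) = 0.169921 substitutions/site.
Under a molecular clock d = 2μt, so t = d/(2μ) = 0.169921 / (2 × 0.038) = 2.24 Myr.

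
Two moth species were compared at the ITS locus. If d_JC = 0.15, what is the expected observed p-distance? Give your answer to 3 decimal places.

p = (3/4)(1 − e^(−4d/3)) = 0.75 × (1 − e^(-0.2)) = 0.75 × (1 − 0.818731) = 0.135952.

0.136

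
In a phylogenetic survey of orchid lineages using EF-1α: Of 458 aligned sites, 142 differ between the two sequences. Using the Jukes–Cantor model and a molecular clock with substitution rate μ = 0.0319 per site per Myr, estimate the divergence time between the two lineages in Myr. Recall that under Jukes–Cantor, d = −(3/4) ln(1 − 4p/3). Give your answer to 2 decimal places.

6.27

p = 142/458 ≈ 0.310044.
d = −(3/4) ln(1 − 4p/3) = −0.75 ln(1 − 0.413392) = −0.75 ln(0.586608)
  = −0.75 × (-0.533398) = 0.400049 substitutions/site.
Under a molecular clock d = 2μt, so t = d/(2μ) = 0.400049 / (2 × 0.0319) = 6.27 Myr.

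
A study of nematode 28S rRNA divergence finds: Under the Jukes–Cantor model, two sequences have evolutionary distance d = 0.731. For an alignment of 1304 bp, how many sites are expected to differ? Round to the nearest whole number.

Invert JC69: p = (3/4)(1 − e^(−4d/3)) = 0.75 × (1 − e^(-0.974667)) = 0.75 × (1 − 0.377318) = 0.467012.
Expected differing sites = pL ≈ 0.467012 × 1304 = 608.983648 ≈ 609.

609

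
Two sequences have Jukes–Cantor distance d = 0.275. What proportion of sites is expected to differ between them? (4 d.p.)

0.2302

p = (3/4)(1 − e^(−4d/3)) = 0.75 × (1 − e^(-0.366667)) = 0.75 × (1 − 0.693040) = 0.230220.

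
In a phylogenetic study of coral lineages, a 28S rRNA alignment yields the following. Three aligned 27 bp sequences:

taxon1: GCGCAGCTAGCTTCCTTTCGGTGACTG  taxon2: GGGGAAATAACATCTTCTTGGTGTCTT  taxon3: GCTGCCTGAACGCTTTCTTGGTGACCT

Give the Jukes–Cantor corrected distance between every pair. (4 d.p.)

d(taxon1,taxon2) = 0.5876, d(taxon1,taxon3) = 1.0124, d(taxon2,taxon3) = 0.5876

taxon1–taxon2: 11/27 sites differ → p ≈ 0.407407, d = −0.75 ln(1 − 0.543209) = 0.587647 ≈ 0.5876.
taxon1–taxon3: 15/27 sites differ → p ≈ 0.555556, d = −0.75 ln(1 − 0.740741) = 1.012446 ≈ 1.0124.
taxon2–taxon3: 11/27 sites differ → p ≈ 0.407407, d = −0.75 ln(1 − 0.543209) = 0.587647 ≈ 0.5876.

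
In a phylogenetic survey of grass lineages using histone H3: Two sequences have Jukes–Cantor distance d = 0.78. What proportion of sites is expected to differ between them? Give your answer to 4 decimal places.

p = (3/4)(1 − e^(−4d/3)) = 0.75 × (1 − e^(-1.04)) = 0.75 × (1 − 0.353455) = 0.484909.

0.4849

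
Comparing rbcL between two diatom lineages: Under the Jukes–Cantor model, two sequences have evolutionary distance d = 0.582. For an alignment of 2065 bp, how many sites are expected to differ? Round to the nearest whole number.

836

Invert JC69: p = (3/4)(1 − e^(−4d/3)) = 0.75 × (1 − e^(-0.776)) = 0.75 × (1 − 0.460243) = 0.404818.
Expected differing sites = pL ≈ 0.404818 × 2065 = 835.94917 ≈ 836.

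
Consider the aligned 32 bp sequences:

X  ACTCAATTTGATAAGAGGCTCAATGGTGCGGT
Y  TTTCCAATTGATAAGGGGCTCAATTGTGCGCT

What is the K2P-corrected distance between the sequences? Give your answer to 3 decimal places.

0.259

Of 32 sites, 2 differences are transitions and 5 are transversions, so P = 2/32 = 0.0625 and Q = 5/32 = 0.15625.
Under the Kimura two-parameter model, d = −½ ln(1 − 2P − Q) − ¼ ln(1 − 2Q).
1 − 2P − Q = 0.71875, giving −½ ln(0.71875) = 0.165121.
1 − 2Q = 0.6875, giving −¼ ln(0.6875) = 0.093673.
d = 0.165121 + 0.093673 = 0.258794.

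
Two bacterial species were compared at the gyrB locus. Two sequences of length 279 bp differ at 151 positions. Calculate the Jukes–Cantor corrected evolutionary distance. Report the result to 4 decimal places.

p = 151/279 ≈ 0.541219.
d = −(3/4) ln(1 − 4p/3) = −0.75 ln(1 − 0.721625) = −0.75 ln(0.278375)
  = −0.75 × (-1.278786) = 0.959090 substitutions/site.

0.9591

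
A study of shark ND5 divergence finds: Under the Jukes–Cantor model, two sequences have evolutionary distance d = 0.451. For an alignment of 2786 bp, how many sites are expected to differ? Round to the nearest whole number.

944

Invert JC69: p = (3/4)(1 − e^(−4d/3)) = 0.75 × (1 − e^(-0.601333)) = 0.75 × (1 − 0.548081) = 0.338939.
Expected differing sites = pL ≈ 0.338939 × 2786 = 944.284054 ≈ 944.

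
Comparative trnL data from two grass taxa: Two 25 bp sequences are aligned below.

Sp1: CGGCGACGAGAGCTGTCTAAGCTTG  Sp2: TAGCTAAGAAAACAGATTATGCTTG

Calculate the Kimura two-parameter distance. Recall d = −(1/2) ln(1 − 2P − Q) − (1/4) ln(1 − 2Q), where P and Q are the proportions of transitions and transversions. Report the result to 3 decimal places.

0.586

Of 25 sites, 5 differences are transitions and 5 are transversions, so P = 5/25 = 0.2 and Q = 5/25 = 0.2.
Under the Kimura two-parameter model, d = −½ ln(1 − 2P − Q) − ¼ ln(1 − 2Q).
1 − 2P − Q = 0.4, giving −½ ln(0.4) = 0.458145.
1 − 2Q = 0.6, giving −¼ ln(0.6) = 0.127706.
d = 0.458145 + 0.127706 = 0.585851.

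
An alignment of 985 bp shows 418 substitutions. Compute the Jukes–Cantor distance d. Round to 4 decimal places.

0.6257

p = 418/985 ≈ 0.424365.
d = −(3/4) ln(1 − 4p/3) = −0.75 ln(1 − 0.56582) = −0.75 ln(0.43418)
  = −0.75 × (-0.834296) = 0.625722 substitutions/site.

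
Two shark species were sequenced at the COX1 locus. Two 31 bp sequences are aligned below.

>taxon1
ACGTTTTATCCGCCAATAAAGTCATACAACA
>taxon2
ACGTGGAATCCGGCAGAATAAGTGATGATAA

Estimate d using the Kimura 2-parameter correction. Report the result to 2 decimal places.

0.89

Of 31 sites, 4 differences are transitions and 12 are transversions, so P = 4/31 ≈ 0.129032 and Q = 12/31 ≈ 0.387097.
Under the Kimura two-parameter model, d = −½ ln(1 − 2P − Q) − ¼ ln(1 − 2Q).
1 − 2P − Q = 0.354839, giving −½ ln(0.354839) = 0.518046.
1 − 2Q = 0.225806, giving −¼ ln(0.225806) = 0.372020.
d = 0.518046 + 0.372020 = 0.890066.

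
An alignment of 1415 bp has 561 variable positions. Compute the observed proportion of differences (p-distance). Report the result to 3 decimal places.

p = 561/1415 = 0.396466… ≈ 0.396 (to 3 d.p.).

0.396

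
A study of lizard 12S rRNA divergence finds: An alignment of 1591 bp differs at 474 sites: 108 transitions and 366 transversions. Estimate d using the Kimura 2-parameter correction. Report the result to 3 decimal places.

P = 108/1591 ≈ 0.067882 and Q = 366/1591 ≈ 0.230044.
Under the Kimura two-parameter model, d = −½ ln(1 − 2P − Q) − ¼ ln(1 − 2Q).
1 − 2P − Q = 0.634192, giving −½ ln(0.634192) = 0.227702.
1 − 2Q = 0.539912, giving −¼ ln(0.539912) = 0.154087.
d = 0.227702 + 0.154087 = 0.381789.

0.382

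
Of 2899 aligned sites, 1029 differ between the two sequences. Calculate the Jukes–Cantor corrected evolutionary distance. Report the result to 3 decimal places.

p = 1029/2899 ≈ 0.35495.
d = −(3/4) ln(1 − 4p/3) = −0.75 ln(1 − 0.473267) = −0.75 ln(0.526733)
  = −0.75 × (-0.641062) = 0.480797 substitutions/site.

0.481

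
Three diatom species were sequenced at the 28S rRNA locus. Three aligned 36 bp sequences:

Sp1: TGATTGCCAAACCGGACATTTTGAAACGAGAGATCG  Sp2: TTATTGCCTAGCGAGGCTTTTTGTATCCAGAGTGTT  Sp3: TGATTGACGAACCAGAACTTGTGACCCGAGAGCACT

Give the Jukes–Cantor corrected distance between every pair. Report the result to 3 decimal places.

Sp1–Sp2: 14/36 sites differ → p ≈ 0.388889, d = −0.75 ln(1 − 0.518519) = 0.548166 ≈ 0.548.
Sp1–Sp3: 11/36 sites differ → p ≈ 0.305556, d = −0.75 ln(1 − 0.407408) = 0.392437 ≈ 0.392.
Sp2–Sp3: 16/36 sites differ → p ≈ 0.444444, d = −0.75 ln(1 − 0.592592) = 0.673455 ≈ 0.673.

d(Sp1,Sp2) = 0.548, d(Sp1,Sp3) = 0.392, d(Sp2,Sp3) = 0.673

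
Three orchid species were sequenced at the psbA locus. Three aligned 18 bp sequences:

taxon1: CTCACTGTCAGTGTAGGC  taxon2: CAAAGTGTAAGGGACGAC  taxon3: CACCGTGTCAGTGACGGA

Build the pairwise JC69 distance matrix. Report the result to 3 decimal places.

d(taxon1,taxon2) = 0.673, d(taxon1,taxon3) = 0.441, d(taxon2,taxon3) = 0.441

taxon1–taxon2: 8/18 sites differ → p ≈ 0.444444, d = −0.75 ln(1 − 0.592592) = 0.673455 ≈ 0.673.
taxon1–taxon3: 6/18 sites differ → p ≈ 0.333333, d = −0.75 ln(1 − 0.444444) = 0.440839 ≈ 0.441.
taxon2–taxon3: 6/18 sites differ → p ≈ 0.333333, d = −0.75 ln(1 − 0.444444) = 0.440839 ≈ 0.441.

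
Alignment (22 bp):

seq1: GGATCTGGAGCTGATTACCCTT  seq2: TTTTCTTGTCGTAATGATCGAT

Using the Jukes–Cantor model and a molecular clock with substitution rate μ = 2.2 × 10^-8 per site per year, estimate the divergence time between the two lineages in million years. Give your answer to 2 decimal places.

The sequences differ at 12 of 22 sites, so p = 12/22 ≈ 0.545455.
d = −(3/4) ln(1 − 4p/3) = −0.75 ln(1 − 0.727273) = −0.75 ln(0.272727)
  = −0.75 × (-1.299284) = 0.974463 substitutions/site.
Under a molecular clock d = 2μt, so t = d/(2μ) = 0.974463 / (2 × 2.2 × 10^-8) = 22.15 million years.

22.15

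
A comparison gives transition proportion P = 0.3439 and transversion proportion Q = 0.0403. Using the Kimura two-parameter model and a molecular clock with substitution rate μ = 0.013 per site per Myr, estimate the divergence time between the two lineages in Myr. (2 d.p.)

Under the Kimura two-parameter model, d = −½ ln(1 − 2P − Q) − ¼ ln(1 − 2Q).
1 − 2P − Q = 0.2719, giving −½ ln(0.2719) = 0.651160.
1 − 2Q = 0.9194, giving −¼ ln(0.9194) = 0.021008.
d = 0.651160 + 0.021008 = 0.672168.
Under a molecular clock d = 2μt, so t = d/(2μ) = 0.672168 / (2 × 0.013) = 25.85 Myr.

25.85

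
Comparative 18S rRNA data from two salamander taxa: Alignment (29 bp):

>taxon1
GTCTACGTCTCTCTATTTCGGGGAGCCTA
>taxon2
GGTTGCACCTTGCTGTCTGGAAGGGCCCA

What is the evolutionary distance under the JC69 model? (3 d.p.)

0.774

The sequences differ at 14 of 29 sites, so p = 14/29 ≈ 0.482759.
d = −(3/4) ln(1 − 4p/3) = −0.75 ln(1 − 0.643679) = −0.75 ln(0.356321)
  = −0.75 × (-1.031923) = 0.773942 substitutions/site.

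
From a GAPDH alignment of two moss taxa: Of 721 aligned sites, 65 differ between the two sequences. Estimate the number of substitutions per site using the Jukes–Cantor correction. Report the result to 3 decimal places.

p = 65/721 ≈ 0.090153.
d = −(3/4) ln(1 − 4p/3) = −0.75 ln(1 − 0.120204) = −0.75 ln(0.879796)
  = −0.75 × (-0.128065) = 0.096049 substitutions/site.

0.096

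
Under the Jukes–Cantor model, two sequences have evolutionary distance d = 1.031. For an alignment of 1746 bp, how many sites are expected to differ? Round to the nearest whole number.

978

Invert JC69: p = (3/4)(1 − e^(−4d/3)) = 0.75 × (1 − e^(-1.374667)) = 0.75 × (1 − 0.252924) = 0.560307.
Expected differing sites = pL ≈ 0.560307 × 1746 = 978.296022 ≈ 978.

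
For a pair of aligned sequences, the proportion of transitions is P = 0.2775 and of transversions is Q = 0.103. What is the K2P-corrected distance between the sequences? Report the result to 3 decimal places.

0.594

Under the Kimura two-parameter model, d = −½ ln(1 − 2P − Q) − ¼ ln(1 − 2Q).
1 − 2P − Q = 0.342, giving −½ ln(0.342) = 0.536472.
1 − 2Q = 0.794, giving −¼ ln(0.794) = 0.057668.
d = 0.536472 + 0.057668 = 0.594140.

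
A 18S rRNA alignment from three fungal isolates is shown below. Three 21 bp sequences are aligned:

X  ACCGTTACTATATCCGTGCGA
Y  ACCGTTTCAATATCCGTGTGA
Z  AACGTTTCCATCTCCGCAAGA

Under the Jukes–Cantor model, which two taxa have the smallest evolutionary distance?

X–Y: 3/21 differ, p = 0.143, d = 0.158.
X–Z: 7/21 differ, p = 0.333, d = 0.441.
Y–Z: 6/21 differ, p = 0.286, d = 0.360.
The smallest distance is between X and Y.

X and Y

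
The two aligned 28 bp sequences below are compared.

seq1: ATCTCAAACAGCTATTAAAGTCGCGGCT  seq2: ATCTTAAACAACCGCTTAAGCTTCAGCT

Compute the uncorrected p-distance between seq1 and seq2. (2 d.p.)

0.36

The sequences differ at 10 of 28 positions (sites 5, 11, 13, 14, 15, 17, 21, 22, 23, 25).
p = 10/28 = 0.357142… ≈ 0.36 (to 2 d.p.).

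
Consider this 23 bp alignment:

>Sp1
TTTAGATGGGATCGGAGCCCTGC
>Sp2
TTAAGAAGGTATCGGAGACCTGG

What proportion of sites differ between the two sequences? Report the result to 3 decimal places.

0.217

The sequences differ at 5 of 23 positions (sites 3, 7, 10, 18, 23).
p = 5/23 = 0.217391… ≈ 0.217 (to 3 d.p.).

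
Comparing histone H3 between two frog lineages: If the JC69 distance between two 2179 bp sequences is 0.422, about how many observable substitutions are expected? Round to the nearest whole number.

Invert JC69: p = (3/4)(1 − e^(−4d/3)) = 0.75 × (1 − e^(-0.562667)) = 0.75 × (1 − 0.569688) = 0.322734.
Expected differing sites = pL ≈ 0.322734 × 2179 = 703.237386 ≈ 703.

703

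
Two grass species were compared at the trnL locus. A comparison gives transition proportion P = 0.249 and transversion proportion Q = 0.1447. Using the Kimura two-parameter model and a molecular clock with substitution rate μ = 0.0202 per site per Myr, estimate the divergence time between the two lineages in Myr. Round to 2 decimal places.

14.85

Under the Kimura two-parameter model, d = −½ ln(1 − 2P − Q) − ¼ ln(1 − 2Q).
1 − 2P − Q = 0.3573, giving −½ ln(0.3573) = 0.514590.
1 − 2Q = 0.7106, giving −¼ ln(0.7106) = 0.085411.
d = 0.514590 + 0.085411 = 0.600001.
Under a molecular clock d = 2μt, so t = d/(2μ) = 0.600001 / (2 × 0.0202) = 14.85 Myr.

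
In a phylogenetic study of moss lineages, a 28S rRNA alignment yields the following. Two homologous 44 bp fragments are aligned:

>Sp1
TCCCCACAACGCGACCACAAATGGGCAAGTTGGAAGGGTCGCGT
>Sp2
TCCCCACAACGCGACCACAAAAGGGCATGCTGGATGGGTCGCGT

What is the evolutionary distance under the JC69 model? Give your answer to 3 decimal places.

0.097

The sequences differ at 4 of 44 sites (22, 28, 30, 35), so p = 4/44 ≈ 0.090909.
d = −(3/4) ln(1 − 4p/3) = −0.75 ln(1 − 0.121212) = −0.75 ln(0.878788)
  = −0.75 × (-0.129212) = 0.096909 substitutions/site.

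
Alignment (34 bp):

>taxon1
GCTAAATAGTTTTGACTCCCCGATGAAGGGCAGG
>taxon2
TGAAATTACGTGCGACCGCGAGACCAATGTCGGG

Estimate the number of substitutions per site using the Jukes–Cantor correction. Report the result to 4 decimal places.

0.8240

The sequences differ at 17 of 34 sites, so p = 17/34 = 0.5.
d = −(3/4) ln(1 − 4p/3) = −0.75 ln(1 − 0.666667) = −0.75 ln(0.333333)
  = −0.75 × (-1.098613) = 0.823960 substitutions/site.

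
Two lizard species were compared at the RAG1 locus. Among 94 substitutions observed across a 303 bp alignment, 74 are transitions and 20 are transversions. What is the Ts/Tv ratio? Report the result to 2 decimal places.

R = 74/20 = 3.70.

3.70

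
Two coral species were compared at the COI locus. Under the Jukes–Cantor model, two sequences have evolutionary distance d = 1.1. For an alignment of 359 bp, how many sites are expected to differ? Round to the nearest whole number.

Invert JC69: p = (3/4)(1 − e^(−4d/3)) = 0.75 × (1 − e^(-1.466667)) = 0.75 × (1 − 0.230693) = 0.576980.
Expected differing sites = pL ≈ 0.576980 × 359 = 207.13582 ≈ 207.

207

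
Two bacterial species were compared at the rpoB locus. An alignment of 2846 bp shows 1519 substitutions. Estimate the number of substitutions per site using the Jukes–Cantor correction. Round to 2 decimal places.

0.93

p = 1519/2846 ≈ 0.533732.
d = −(3/4) ln(1 − 4p/3) = −0.75 ln(1 − 0.711643) = −0.75 ln(0.288357)
  = −0.75 × (-1.243556) = 0.932667 substitutions/site.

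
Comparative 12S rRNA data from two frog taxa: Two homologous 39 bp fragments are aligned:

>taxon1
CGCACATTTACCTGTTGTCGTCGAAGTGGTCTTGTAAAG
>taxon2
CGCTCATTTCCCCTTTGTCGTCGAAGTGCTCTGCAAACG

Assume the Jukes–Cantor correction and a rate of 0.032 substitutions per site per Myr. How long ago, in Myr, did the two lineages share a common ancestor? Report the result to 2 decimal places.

4.31

The sequences differ at 9 of 39 sites (4, 10, 13, 14, 29, 33, 34, 35, 38), so p = 9/39 ≈ 0.230769.
d = −(3/4) ln(1 − 4p/3) = −0.75 ln(1 − 0.307692) = −0.75 ln(0.692308)
  = −0.75 × (-0.367724) = 0.275793 substitutions/site.
Under a molecular clock d = 2μt, so t = d/(2μ) = 0.275793 / (2 × 0.032) = 4.31 Myr.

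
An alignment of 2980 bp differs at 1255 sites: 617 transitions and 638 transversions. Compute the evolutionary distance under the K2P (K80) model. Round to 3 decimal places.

0.634

P = 617/2980 ≈ 0.207047 and Q = 638/2980 ≈ 0.214094.
Under the Kimura two-parameter model, d = −½ ln(1 − 2P − Q) − ¼ ln(1 − 2Q).
1 − 2P − Q = 0.371812, giving −½ ln(0.371812) = 0.494683.
1 − 2Q = 0.571812, giving −¼ ln(0.571812) = 0.139736.
d = 0.494683 + 0.139736 = 0.634419.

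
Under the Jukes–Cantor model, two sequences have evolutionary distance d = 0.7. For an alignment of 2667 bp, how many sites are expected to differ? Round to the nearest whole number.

Invert JC69: p = (3/4)(1 − e^(−4d/3)) = 0.75 × (1 − e^(-0.933333)) = 0.75 × (1 − 0.393241) = 0.455069.
Expected differing sites = pL ≈ 0.455069 × 2667 = 1213.669023 ≈ 1214.

1214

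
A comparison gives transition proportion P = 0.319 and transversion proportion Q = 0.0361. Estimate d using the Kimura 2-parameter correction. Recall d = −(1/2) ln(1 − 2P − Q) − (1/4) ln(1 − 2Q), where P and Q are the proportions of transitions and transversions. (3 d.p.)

0.579

Under the Kimura two-parameter model, d = −½ ln(1 − 2P − Q) − ¼ ln(1 − 2Q).
1 − 2P − Q = 0.3259, giving −½ ln(0.3259) = 0.560582.
1 − 2Q = 0.9278, giving −¼ ln(0.9278) = 0.018735.
d = 0.560582 + 0.018735 = 0.579317.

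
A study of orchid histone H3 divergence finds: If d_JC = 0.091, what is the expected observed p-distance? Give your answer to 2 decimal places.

0.09

p = (3/4)(1 − e^(−4d/3)) = 0.75 × (1 − e^(-0.121333)) = 0.75 × (1 − 0.885739) = 0.085696.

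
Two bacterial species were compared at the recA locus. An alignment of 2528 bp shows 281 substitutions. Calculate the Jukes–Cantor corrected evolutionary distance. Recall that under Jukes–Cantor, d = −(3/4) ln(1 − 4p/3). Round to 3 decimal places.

0.120

p = 281/2528 ≈ 0.111155.
d = −(3/4) ln(1 − 4p/3) = −0.75 ln(1 − 0.148207) = −0.75 ln(0.851793)
  = −0.75 × (-0.160412) = 0.120309 substitutions/site.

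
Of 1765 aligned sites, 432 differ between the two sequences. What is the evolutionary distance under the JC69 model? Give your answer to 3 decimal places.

p = 432/1765 ≈ 0.244759.
d = −(3/4) ln(1 − 4p/3) = −0.75 ln(1 − 0.326345) = −0.75 ln(0.673655)
  = −0.75 × (-0.395037) = 0.296278 substitutions/site.

0.296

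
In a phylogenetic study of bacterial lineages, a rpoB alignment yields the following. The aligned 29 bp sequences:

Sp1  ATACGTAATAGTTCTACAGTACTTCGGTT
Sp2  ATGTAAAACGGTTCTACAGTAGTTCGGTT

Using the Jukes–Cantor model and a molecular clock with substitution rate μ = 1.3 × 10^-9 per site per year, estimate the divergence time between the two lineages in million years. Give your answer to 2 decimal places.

112.03

The sequences differ at 7 of 29 sites (3, 4, 5, 6, 9, 10, 22), so p = 7/29 ≈ 0.241379.
d = −(3/4) ln(1 − 4p/3) = −0.75 ln(1 − 0.321839) = −0.75 ln(0.678161)
  = −0.75 × (-0.388371) = 0.291278 substitutions/site.
Under a molecular clock d = 2μt, so t = d/(2μ) = 0.291278 / (2 × 1.3 × 10^-9) = 112.03 million years.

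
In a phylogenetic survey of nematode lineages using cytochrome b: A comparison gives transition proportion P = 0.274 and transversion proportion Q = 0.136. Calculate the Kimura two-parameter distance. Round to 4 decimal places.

Under the Kimura two-parameter model, d = −½ ln(1 − 2P − Q) − ¼ ln(1 − 2Q).
1 − 2P − Q = 0.316, giving −½ ln(0.316) = 0.576007.
1 − 2Q = 0.728, giving −¼ ln(0.728) = 0.079364.
d = 0.576007 + 0.079364 = 0.655371.

0.6554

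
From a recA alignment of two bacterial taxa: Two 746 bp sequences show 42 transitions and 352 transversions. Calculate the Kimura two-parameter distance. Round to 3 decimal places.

1.158

P = 42/746 ≈ 0.0563 and Q = 352/746 ≈ 0.47185.
Under the Kimura two-parameter model, d = −½ ln(1 − 2P − Q) − ¼ ln(1 − 2Q).
1 − 2P − Q = 0.41555, giving −½ ln(0.41555) = 0.439076.
1 − 2Q = 0.0563, giving −¼ ln(0.0563) = 0.719265.
d = 0.439076 + 0.719265 = 1.158341.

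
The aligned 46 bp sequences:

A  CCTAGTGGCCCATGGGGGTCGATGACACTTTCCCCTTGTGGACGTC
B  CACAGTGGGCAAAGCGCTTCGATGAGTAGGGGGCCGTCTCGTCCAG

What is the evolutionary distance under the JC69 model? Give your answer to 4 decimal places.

The sequences differ at 23 of 46 sites, so p = 23/46 = 0.5.
d = −(3/4) ln(1 − 4p/3) = −0.75 ln(1 − 0.666667) = −0.75 ln(0.333333)
  = −0.75 × (-1.098613) = 0.823960 substitutions/site.

0.8240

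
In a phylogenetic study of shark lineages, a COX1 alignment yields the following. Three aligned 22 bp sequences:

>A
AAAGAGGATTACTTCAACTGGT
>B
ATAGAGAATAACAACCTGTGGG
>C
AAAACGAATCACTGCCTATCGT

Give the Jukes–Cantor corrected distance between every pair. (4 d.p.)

d(A,B) = 0.5913, d(A,C) = 0.5913, d(B,C) = 0.5913

A–B: 9/22 sites differ → p ≈ 0.409091, d = −0.75 ln(1 − 0.545455) = 0.591344 ≈ 0.5913.
A–C: 9/22 sites differ → p ≈ 0.409091, d = −0.75 ln(1 − 0.545455) = 0.591344 ≈ 0.5913.
B–C: 9/22 sites differ → p ≈ 0.409091, d = −0.75 ln(1 − 0.545455) = 0.591344 ≈ 0.5913.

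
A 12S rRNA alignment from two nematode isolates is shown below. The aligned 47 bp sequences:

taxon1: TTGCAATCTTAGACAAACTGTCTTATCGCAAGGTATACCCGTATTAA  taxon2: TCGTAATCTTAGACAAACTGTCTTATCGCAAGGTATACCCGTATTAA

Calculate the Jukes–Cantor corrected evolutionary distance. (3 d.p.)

0.044

The sequences differ at 2 of 47 sites (2, 4), so p = 2/47 ≈ 0.042553.
d = −(3/4) ln(1 − 4p/3) = −0.75 ln(1 − 0.056737) = −0.75 ln(0.943263)
  = −0.75 × (-0.058410) = 0.043808 substitutions/site.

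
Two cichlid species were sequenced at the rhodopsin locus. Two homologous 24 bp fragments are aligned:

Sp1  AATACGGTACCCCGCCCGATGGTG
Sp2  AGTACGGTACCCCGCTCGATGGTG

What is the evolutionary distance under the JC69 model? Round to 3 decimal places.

The sequences differ at 2 of 24 sites (2, 16), so p = 2/24 ≈ 0.083333.
d = −(3/4) ln(1 − 4p/3) = −0.75 ln(1 − 0.111111) = −0.75 ln(0.888889)
  = −0.75 × (-0.117783) = 0.088337 substitutions/site.

0.088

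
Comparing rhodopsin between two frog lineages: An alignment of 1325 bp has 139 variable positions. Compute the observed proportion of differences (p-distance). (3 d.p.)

p = 139/1325 = 0.104905… ≈ 0.105 (to 3 d.p.).

0.105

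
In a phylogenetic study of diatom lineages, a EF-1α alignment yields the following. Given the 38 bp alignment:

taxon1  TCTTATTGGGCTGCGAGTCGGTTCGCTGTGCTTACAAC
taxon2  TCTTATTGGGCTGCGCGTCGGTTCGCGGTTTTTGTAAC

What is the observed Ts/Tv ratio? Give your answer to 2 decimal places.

Transitions are A↔G and C↔T; transversions are all other mismatches.
Transitions: 3. Transversions: 3.
R = 3/3 = 1.00.

1.00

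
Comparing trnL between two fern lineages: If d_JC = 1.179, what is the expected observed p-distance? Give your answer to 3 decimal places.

p = (3/4)(1 − e^(−4d/3)) = 0.75 × (1 − e^(-1.572)) = 0.75 × (1 − 0.207630) = 0.594278.

0.594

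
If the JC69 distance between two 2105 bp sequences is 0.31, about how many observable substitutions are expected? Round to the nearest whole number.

Invert JC69: p = (3/4)(1 − e^(−4d/3)) = 0.75 × (1 − e^(-0.413333)) = 0.75 × (1 − 0.661442) = 0.253919.
Expected differing sites = pL ≈ 0.253919 × 2105 = 534.499495 ≈ 534.

534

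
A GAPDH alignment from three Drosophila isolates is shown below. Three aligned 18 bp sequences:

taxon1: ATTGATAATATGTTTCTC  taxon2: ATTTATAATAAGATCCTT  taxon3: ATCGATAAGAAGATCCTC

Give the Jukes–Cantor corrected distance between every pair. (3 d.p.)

d(taxon1,taxon2) = 0.347, d(taxon1,taxon3) = 0.347, d(taxon2,taxon3) = 0.264

taxon1–taxon2: 5/18 sites differ → p ≈ 0.277778, d = −0.75 ln(1 − 0.370371) = 0.346968 ≈ 0.347.
taxon1–taxon3: 5/18 sites differ → p ≈ 0.277778, d = −0.75 ln(1 − 0.370371) = 0.346968 ≈ 0.347.
taxon2–taxon3: 4/18 sites differ → p ≈ 0.222222, d = −0.75 ln(1 − 0.296296) = 0.263548 ≈ 0.264.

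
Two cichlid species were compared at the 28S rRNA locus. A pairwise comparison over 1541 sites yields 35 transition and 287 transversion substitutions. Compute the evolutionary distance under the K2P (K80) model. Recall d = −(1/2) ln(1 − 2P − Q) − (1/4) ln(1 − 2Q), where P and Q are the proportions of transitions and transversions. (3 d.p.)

0.248

P = 35/1541 ≈ 0.022713 and Q = 287/1541 ≈ 0.186243.
Under the Kimura two-parameter model, d = −½ ln(1 − 2P − Q) − ¼ ln(1 − 2Q).
1 − 2P − Q = 0.768331, giving −½ ln(0.768331) = 0.131767.
1 − 2Q = 0.627514, giving −¼ ln(0.627514) = 0.116497.
d = 0.131767 + 0.116497 = 0.248264.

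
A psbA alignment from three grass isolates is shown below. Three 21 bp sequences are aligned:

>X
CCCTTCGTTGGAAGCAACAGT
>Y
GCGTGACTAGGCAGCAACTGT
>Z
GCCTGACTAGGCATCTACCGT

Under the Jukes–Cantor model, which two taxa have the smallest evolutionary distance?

Y and Z

X–Y: 8/21 differ, p = 0.381, d = 0.532.
X–Z: 9/21 differ, p = 0.429, d = 0.635.
Y–Z: 4/21 differ, p = 0.190, d = 0.220.
The smallest distance is between Y and Z.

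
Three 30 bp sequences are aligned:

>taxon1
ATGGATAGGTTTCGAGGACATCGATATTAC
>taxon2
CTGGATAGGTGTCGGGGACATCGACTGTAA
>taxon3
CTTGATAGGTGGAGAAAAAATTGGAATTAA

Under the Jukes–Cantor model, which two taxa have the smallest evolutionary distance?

taxon1–taxon2: 7/30 differ, p = 0.233, d = 0.280.
taxon1–taxon3: 12/30 differ, p = 0.400, d = 0.572.
taxon2–taxon3: 12/30 differ, p = 0.400, d = 0.572.
The smallest distance is between taxon1 and taxon2.

taxon1 and taxon2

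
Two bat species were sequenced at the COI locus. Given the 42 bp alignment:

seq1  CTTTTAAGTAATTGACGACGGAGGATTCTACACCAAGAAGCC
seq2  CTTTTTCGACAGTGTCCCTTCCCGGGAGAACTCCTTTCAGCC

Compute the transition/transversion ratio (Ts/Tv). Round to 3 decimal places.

0.095

Transitions are A↔G and C↔T; transversions are all other mismatches.
Transitions: 2. Transversions: 21.
R = 2/21 = 0.095238… ≈ 0.095 (to 3 d.p.).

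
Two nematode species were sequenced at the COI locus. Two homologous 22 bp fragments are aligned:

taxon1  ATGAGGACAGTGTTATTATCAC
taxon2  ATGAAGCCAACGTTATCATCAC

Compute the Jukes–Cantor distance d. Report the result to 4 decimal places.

0.2708

The sequences differ at 5 of 22 sites (5, 7, 10, 11, 17), so p = 5/22 ≈ 0.227273.
d = −(3/4) ln(1 − 4p/3) = −0.75 ln(1 − 0.303031) = −0.75 ln(0.696969)
  = −0.75 × (-0.361014) = 0.270761 substitutions/site.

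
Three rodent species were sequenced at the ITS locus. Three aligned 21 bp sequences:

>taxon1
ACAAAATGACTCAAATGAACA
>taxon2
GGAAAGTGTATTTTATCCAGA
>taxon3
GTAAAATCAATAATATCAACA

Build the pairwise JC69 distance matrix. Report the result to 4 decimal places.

taxon1–taxon2: 11/21 sites differ → p ≈ 0.52381, d = −0.75 ln(1 − 0.698413) = 0.899023 ≈ 0.8990.
taxon1–taxon3: 7/21 sites differ → p ≈ 0.333333, d = −0.75 ln(1 − 0.444444) = 0.440839 ≈ 0.4408.
taxon2–taxon3: 8/21 sites differ → p ≈ 0.380952, d = −0.75 ln(1 − 0.507936) = 0.531860 ≈ 0.5319.

d(taxon1,taxon2) = 0.8990, d(taxon1,taxon3) = 0.4408, d(taxon2,taxon3) = 0.5319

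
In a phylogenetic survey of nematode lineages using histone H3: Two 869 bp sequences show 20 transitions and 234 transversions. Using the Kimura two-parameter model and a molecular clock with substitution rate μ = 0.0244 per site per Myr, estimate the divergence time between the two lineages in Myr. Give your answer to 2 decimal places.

P = 20/869 ≈ 0.023015 and Q = 234/869 ≈ 0.269275.
Under the Kimura two-parameter model, d = −½ ln(1 − 2P − Q) − ¼ ln(1 − 2Q).
1 − 2P − Q = 0.684695, giving −½ ln(0.684695) = 0.189391.
1 − 2Q = 0.46145, giving −¼ ln(0.46145) = 0.193345.
d = 0.189391 + 0.193345 = 0.382736.
Under a molecular clock d = 2μt, so t = d/(2μ) = 0.382736 / (2 × 0.0244) = 7.84 Myr.

7.84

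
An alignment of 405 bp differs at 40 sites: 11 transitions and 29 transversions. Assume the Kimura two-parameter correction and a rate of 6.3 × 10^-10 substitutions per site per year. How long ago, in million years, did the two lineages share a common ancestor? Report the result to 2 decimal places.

P = 11/405 ≈ 0.02716 and Q = 29/405 ≈ 0.071605.
Under the Kimura two-parameter model, d = −½ ln(1 − 2P − Q) − ¼ ln(1 − 2Q).
1 − 2P − Q = 0.874075, giving −½ ln(0.874075) = 0.067295.
1 − 2Q = 0.85679, giving −¼ ln(0.85679) = 0.038641.
d = 0.067295 + 0.038641 = 0.105936.
Under a molecular clock d = 2μt, so t = d/(2μ) = 0.105936 / (2 × 6.3 × 10^-10) = 84.08 million years.

84.08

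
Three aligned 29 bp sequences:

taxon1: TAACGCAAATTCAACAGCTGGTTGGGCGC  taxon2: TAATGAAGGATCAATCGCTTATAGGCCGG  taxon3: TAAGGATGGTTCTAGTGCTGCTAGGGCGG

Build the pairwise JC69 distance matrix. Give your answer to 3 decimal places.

taxon1–taxon2: 12/29 sites differ → p ≈ 0.413793, d = −0.75 ln(1 − 0.551724) = 0.601760 ≈ 0.602.
taxon1–taxon3: 11/29 sites differ → p ≈ 0.37931, d = −0.75 ln(1 − 0.505747) = 0.528531 ≈ 0.529.
taxon2–taxon3: 9/29 sites differ → p ≈ 0.310345, d = −0.75 ln(1 − 0.413793) = 0.400562 ≈ 0.401.

d(taxon1,taxon2) = 0.602, d(taxon1,taxon3) = 0.529, d(taxon2,taxon3) = 0.401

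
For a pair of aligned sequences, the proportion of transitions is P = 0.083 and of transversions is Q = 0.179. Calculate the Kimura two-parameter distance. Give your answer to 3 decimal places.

0.322

Under the Kimura two-parameter model, d = −½ ln(1 − 2P − Q) − ¼ ln(1 − 2Q).
1 − 2P − Q = 0.655, giving −½ ln(0.655) = 0.211560.
1 − 2Q = 0.642, giving −¼ ln(0.642) = 0.110792.
d = 0.211560 + 0.110792 = 0.322352.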